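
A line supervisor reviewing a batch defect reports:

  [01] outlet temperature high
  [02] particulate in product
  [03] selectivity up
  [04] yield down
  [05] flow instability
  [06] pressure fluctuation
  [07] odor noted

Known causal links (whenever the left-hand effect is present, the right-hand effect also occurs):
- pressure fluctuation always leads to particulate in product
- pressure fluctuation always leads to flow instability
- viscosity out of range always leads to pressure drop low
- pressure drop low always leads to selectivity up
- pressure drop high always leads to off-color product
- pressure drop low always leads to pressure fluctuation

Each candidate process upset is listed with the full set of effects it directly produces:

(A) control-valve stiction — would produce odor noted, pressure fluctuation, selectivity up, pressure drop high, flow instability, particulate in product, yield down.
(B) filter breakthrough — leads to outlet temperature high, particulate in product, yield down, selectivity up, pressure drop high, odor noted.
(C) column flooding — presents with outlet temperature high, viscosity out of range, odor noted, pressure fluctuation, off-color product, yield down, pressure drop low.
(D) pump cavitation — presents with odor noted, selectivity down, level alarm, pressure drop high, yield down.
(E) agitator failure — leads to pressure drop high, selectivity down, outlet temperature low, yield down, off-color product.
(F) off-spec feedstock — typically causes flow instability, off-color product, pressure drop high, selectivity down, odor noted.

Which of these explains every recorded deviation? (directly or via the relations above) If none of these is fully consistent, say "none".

Checking each candidate against the observations:
(A) control-valve stiction — does not account for outlet temperature high
(B) filter breakthrough — does not account for flow instability, pressure fluctuation
(C) column flooding — outlet temperature high yes; particulate in product yes (via pressure fluctuation → particulate in product); selectivity up yes (via pressure drop low → selectivity up); yield down yes; flow instability yes (via pressure fluctuation → flow instability); pressure fluctuation yes; odor noted yes
(D) pump cavitation — fails on outlet temperature high, particulate in product, selectivity up, flow instability, pressure fluctuation (predicts selectivity down, not selectivity up)
(E) agitator failure — outlet temperature high NO; particulate in product NO; selectivity up NO; yield down yes; flow instability NO; pressure fluctuation NO; odor noted NO
(F) off-spec feedstock — outlet temperature high NO; particulate in product NO; selectivity up NO; yield down NO; flow instability yes; pressure fluctuation NO; odor noted yes
(C) alone accounts for all the evidence.

C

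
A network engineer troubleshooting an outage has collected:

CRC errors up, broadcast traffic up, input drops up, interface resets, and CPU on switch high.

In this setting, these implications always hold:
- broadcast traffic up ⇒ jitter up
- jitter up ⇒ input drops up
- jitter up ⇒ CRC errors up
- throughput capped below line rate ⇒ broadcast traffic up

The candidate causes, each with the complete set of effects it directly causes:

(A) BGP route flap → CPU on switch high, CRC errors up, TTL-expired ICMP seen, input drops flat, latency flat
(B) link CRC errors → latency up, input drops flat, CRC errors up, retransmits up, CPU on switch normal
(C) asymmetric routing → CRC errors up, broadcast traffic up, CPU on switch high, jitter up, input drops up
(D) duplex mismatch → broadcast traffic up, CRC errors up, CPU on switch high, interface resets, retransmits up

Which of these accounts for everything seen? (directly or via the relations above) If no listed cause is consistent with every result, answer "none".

D

Checking each candidate against the observations:
(A) BGP route flap — CRC errors up yes; broadcast traffic up NO; input drops up NO; interface resets NO; CPU on switch high yes
(B) link CRC errors — CRC errors up yes; broadcast traffic up NO; input drops up NO; interface resets NO; CPU on switch high NO
(C) asymmetric routing — does not account for interface resets
(D) duplex mismatch — accounts for every observation (input drops up through broadcast traffic up → jitter up → input drops up)
(D) alone accounts for all the evidence.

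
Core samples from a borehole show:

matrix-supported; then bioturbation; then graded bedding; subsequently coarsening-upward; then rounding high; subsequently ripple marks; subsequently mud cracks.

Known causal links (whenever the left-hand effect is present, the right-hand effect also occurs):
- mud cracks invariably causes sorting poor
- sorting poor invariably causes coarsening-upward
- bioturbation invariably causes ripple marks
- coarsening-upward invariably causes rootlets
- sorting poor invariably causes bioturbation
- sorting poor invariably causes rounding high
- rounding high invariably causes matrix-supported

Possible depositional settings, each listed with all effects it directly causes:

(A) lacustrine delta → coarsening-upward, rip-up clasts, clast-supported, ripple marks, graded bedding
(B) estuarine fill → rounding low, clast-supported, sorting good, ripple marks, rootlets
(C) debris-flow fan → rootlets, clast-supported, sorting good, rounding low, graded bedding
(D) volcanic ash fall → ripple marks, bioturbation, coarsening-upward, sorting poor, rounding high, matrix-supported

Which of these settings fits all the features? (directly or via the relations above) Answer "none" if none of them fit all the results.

none

Testing each hypothesis:
(A) lacustrine delta — fails on matrix-supported, bioturbation, rounding high, mud cracks (predicts clast-supported, not matrix-supported)
(B) estuarine fill — matrix-supported ✗; bioturbation ✗; graded bedding ✗; coarsening-upward ✗; rounding high ✗; ripple marks ✓; mud cracks ✗
(C) debris-flow fan — fails on matrix-supported, bioturbation, coarsening-upward, rounding high, ripple marks, mud cracks (predicts clast-supported, not matrix-supported; predicts rounding low, not rounding high)
(D) volcanic ash fall — does not account for graded bedding, mud cracks
None of the listed candidates fits everything.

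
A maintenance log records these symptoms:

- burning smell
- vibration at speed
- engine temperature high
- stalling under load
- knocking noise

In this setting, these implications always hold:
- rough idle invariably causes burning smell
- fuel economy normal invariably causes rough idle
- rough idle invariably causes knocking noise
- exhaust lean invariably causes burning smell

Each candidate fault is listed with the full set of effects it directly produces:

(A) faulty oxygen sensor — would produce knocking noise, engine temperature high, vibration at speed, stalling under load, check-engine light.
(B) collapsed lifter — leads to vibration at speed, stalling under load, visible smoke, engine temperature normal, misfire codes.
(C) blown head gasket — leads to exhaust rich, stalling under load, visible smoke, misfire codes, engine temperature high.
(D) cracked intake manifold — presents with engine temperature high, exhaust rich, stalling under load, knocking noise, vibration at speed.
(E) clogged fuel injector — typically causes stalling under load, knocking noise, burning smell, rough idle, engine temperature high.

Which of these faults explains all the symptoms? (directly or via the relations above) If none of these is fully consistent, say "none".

Per-candidate check:
(A) faulty oxygen sensor — does not account for burning smell
(B) collapsed lifter — burning smell -; vibration at speed +; engine temperature high -; stalling under load +; knocking noise -
(C) blown head gasket — burning smell -; vibration at speed -; engine temperature high +; stalling under load +; knocking noise -
(D) cracked intake manifold — burning smell -; vibration at speed +; engine temperature high +; stalling under load +; knocking noise +
(E) clogged fuel injector — does not account for vibration at speed
No candidate is consistent with all observations.

none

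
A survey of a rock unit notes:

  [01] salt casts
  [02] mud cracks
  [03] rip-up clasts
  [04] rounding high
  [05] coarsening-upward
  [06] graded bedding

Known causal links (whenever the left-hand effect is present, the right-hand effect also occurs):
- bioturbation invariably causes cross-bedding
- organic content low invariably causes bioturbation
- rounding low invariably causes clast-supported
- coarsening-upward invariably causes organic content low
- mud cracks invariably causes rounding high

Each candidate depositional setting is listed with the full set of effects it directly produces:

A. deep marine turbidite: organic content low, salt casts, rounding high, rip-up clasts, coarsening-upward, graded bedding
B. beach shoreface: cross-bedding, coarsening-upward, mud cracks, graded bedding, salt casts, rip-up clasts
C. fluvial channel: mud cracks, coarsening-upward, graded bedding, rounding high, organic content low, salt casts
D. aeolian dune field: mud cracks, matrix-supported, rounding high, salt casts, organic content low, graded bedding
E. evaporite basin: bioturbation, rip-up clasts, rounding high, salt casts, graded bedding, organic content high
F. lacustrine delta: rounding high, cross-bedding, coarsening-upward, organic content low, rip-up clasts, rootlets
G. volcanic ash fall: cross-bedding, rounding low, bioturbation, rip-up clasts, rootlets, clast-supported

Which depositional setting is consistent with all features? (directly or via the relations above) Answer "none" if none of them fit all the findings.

B

For each candidate, compare predicted effects to what was observed:
(A) deep marine turbidite — salt casts yes; mud cracks NO; rip-up clasts yes; rounding high yes; coarsening-upward yes; graded bedding yes
(B) beach shoreface — accounts for every observation (rounding high via mud cracks → rounding high)
(C) fluvial channel — salt casts yes; mud cracks yes; rip-up clasts NO; rounding high yes; coarsening-upward yes; graded bedding yes
(D) aeolian dune field — salt casts yes; mud cracks yes; rip-up clasts NO; rounding high yes; coarsening-upward NO; graded bedding yes
(E) evaporite basin — salt casts yes; mud cracks NO; rip-up clasts yes; rounding high yes; coarsening-upward NO; graded bedding yes
(F) lacustrine delta — does not account for salt casts, mud cracks, graded bedding
(G) volcanic ash fall — salt casts NO; mud cracks NO; rip-up clasts yes; rounding high NO; coarsening-upward NO; graded bedding NO
(B) alone accounts for all the evidence.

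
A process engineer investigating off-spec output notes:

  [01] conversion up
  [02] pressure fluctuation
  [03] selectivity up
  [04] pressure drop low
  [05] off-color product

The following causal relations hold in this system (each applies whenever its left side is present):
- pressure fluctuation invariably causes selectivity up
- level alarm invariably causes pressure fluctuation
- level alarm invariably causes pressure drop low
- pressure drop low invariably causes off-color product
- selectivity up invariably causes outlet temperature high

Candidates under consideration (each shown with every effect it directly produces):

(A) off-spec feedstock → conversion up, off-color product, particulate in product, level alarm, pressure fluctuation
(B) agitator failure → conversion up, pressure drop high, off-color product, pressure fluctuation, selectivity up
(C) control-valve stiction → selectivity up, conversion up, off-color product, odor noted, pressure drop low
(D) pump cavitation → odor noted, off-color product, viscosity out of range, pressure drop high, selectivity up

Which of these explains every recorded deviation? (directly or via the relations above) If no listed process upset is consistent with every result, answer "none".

A

Testing each hypothesis:
(A) off-spec feedstock — conversion up yes; pressure fluctuation yes; selectivity up yes (through pressure fluctuation → selectivity up); pressure drop low yes (through level alarm → pressure drop low); off-color product yes
(B) agitator failure — fails on pressure drop low (predicts pressure drop high, not pressure drop low)
(C) control-valve stiction — does not account for pressure fluctuation
(D) pump cavitation — fails on conversion up, pressure fluctuation, pressure drop low (predicts pressure drop high, not pressure drop low)
Only (A) is consistent with every observation.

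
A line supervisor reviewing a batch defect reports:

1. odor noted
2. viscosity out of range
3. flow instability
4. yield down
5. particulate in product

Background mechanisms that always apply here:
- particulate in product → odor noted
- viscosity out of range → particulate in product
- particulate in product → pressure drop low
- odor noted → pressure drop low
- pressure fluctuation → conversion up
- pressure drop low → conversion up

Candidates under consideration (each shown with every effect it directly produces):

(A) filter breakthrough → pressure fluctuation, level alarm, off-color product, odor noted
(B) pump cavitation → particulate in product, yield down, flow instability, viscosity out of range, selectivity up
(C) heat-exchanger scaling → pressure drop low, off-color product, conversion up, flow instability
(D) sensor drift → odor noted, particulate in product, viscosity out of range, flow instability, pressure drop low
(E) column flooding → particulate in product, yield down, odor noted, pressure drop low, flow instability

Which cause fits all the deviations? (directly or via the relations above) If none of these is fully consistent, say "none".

B

For each candidate, compare predicted effects to what was observed:
(A) filter breakthrough — odor noted ✓; viscosity out of range ✗; flow instability ✗; yield down ✗; particulate in product ✗
(B) pump cavitation — odor noted ✓ (by particulate in product → odor noted); viscosity out of range ✓; flow instability ✓; yield down ✓; particulate in product ✓
(C) heat-exchanger scaling — does not account for odor noted, viscosity out of range, yield down, particulate in product
(D) sensor drift — does not account for yield down
(E) column flooding — odor noted ✓; viscosity out of range ✗; flow instability ✓; yield down ✓; particulate in product ✓
(B) alone accounts for all the evidence.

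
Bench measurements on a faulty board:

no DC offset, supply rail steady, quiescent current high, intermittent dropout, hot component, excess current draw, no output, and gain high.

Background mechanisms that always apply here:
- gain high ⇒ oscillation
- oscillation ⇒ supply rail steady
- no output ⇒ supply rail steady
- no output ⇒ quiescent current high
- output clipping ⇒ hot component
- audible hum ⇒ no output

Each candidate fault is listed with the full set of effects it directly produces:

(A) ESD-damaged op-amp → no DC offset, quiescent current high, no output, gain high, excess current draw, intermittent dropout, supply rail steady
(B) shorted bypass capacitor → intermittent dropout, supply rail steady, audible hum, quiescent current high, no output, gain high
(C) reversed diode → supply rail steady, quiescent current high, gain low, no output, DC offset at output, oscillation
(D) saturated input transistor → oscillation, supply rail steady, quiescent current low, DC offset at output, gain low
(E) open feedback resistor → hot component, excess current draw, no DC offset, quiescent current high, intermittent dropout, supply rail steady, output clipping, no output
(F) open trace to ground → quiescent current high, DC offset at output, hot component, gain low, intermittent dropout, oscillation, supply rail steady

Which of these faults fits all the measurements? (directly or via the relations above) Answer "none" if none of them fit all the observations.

Per-candidate check:
(A) ESD-damaged op-amp — does not account for hot component
(B) shorted bypass capacitor — no DC offset ✗; supply rail steady ✓; quiescent current high ✓; intermittent dropout ✓; hot component ✗; excess current draw ✗; no output ✓; gain high ✓
(C) reversed diode — fails on no DC offset, intermittent dropout, hot component, excess current draw, gain high (predicts DC offset at output, not no DC offset; predicts gain low, not gain high)
(D) saturated input transistor — no DC offset ✗; supply rail steady ✓; quiescent current high ✗; intermittent dropout ✗; hot component ✗; excess current draw ✗; no output ✗; gain high ✗
(E) open feedback resistor — no DC offset ✓; supply rail steady ✓; quiescent current high ✓; intermittent dropout ✓; hot component ✓; excess current draw ✓; no output ✓; gain high ✗
(F) open trace to ground — fails on no DC offset, excess current draw, no output, gain high (predicts DC offset at output, not no DC offset; predicts gain low, not gain high)
No candidate is consistent with all observations.

none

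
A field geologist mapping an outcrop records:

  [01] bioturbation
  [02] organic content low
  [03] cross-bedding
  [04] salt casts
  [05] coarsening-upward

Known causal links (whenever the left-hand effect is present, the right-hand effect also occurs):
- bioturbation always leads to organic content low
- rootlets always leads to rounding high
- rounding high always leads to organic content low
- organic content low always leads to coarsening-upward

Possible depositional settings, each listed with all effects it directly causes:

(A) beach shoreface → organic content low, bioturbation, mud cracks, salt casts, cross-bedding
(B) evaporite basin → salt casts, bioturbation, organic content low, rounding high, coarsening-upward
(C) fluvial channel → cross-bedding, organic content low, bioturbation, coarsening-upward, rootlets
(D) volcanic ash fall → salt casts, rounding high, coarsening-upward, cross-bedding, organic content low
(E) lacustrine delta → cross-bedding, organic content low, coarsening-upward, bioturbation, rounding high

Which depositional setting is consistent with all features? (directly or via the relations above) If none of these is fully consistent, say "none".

Testing each hypothesis:
(A) beach shoreface — accounts for every observation (coarsening-upward through organic content low → coarsening-upward)
(B) evaporite basin — does not account for cross-bedding
(C) fluvial channel — bioturbation ✓; organic content low ✓; cross-bedding ✓; salt casts ✗; coarsening-upward ✓
(D) volcanic ash fall — bioturbation ✗; organic content low ✓; cross-bedding ✓; salt casts ✓; coarsening-upward ✓
(E) lacustrine delta — does not account for salt casts
(A) is the only candidate with no mismatches.

A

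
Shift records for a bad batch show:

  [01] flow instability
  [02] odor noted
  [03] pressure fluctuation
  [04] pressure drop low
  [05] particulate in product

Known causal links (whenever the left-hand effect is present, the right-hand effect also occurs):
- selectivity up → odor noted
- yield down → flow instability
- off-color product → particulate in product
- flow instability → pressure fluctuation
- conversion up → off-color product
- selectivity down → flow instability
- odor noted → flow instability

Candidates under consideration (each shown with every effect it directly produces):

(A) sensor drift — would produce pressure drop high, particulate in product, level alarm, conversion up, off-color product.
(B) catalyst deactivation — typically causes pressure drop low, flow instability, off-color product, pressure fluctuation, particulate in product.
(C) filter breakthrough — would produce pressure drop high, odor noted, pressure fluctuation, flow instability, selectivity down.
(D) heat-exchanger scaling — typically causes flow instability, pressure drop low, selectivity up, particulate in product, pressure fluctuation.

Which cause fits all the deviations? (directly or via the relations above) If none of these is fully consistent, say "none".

D

Per-candidate check:
(A) sensor drift — flow instability miss; odor noted miss; pressure fluctuation miss; pressure drop low miss; particulate in product match
(B) catalyst deactivation — does not account for odor noted
(C) filter breakthrough — fails on pressure drop low, particulate in product (predicts pressure drop high, not pressure drop low)
(D) heat-exchanger scaling — flow instability match; odor noted match (through selectivity up → odor noted); pressure fluctuation match; pressure drop low match; particulate in product match
(D) alone accounts for all the evidence.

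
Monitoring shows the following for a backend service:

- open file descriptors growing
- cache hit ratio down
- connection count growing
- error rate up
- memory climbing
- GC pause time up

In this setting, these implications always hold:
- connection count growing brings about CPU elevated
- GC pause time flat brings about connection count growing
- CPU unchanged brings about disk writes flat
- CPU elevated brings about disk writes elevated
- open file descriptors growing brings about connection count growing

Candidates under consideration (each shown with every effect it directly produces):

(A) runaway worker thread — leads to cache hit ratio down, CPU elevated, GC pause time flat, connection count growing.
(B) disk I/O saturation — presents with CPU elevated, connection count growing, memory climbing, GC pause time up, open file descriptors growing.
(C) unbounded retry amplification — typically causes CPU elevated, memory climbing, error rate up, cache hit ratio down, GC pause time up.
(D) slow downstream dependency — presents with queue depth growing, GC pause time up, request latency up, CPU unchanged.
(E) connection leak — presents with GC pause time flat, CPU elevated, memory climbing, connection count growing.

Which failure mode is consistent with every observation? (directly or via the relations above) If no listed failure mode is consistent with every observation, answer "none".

Per-candidate check:
(A) runaway worker thread — fails on open file descriptors growing, error rate up, memory climbing, GC pause time up (predicts GC pause time flat, not GC pause time up)
(B) disk I/O saturation — open file descriptors growing ✓; cache hit ratio down ✗; connection count growing ✓; error rate up ✗; memory climbing ✓; GC pause time up ✓
(C) unbounded retry amplification — open file descriptors growing ✗; cache hit ratio down ✓; connection count growing ✗; error rate up ✓; memory climbing ✓; GC pause time up ✓
(D) slow downstream dependency — does not account for open file descriptors growing, cache hit ratio down, connection count growing, error rate up, memory climbing
(E) connection leak — fails on open file descriptors growing, cache hit ratio down, error rate up, GC pause time up (predicts GC pause time flat, not GC pause time up)
No candidate is consistent with all observations.

none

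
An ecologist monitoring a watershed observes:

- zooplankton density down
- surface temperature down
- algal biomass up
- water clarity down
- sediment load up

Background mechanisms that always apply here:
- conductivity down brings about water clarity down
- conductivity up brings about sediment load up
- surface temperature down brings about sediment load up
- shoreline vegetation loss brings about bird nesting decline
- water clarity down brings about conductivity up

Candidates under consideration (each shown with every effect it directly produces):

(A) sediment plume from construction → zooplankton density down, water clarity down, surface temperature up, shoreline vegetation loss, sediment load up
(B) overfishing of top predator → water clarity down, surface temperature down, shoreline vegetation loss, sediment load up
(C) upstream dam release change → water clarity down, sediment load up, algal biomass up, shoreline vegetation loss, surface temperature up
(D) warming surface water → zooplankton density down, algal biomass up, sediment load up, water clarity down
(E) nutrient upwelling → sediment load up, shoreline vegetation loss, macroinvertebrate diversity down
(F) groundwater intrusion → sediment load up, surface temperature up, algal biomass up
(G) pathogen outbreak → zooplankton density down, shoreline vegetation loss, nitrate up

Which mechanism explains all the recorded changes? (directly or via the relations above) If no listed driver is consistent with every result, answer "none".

Testing each hypothesis:
(A) sediment plume from construction — zooplankton density down ✓; surface temperature down ✗; algal biomass up ✗; water clarity down ✓; sediment load up ✓
(B) overfishing of top predator — zooplankton density down ✗; surface temperature down ✓; algal biomass up ✗; water clarity down ✓; sediment load up ✓
(C) upstream dam release change — zooplankton density down ✗; surface temperature down ✗; algal biomass up ✓; water clarity down ✓; sediment load up ✓
(D) warming surface water — does not account for surface temperature down
(E) nutrient upwelling — zooplankton density down ✗; surface temperature down ✗; algal biomass up ✗; water clarity down ✗; sediment load up ✓
(F) groundwater intrusion — zooplankton density down ✗; surface temperature down ✗; algal biomass up ✓; water clarity down ✗; sediment load up ✓
(G) pathogen outbreak — does not account for surface temperature down, algal biomass up, water clarity down, sediment load up
Every candidate fails on at least one observation.

none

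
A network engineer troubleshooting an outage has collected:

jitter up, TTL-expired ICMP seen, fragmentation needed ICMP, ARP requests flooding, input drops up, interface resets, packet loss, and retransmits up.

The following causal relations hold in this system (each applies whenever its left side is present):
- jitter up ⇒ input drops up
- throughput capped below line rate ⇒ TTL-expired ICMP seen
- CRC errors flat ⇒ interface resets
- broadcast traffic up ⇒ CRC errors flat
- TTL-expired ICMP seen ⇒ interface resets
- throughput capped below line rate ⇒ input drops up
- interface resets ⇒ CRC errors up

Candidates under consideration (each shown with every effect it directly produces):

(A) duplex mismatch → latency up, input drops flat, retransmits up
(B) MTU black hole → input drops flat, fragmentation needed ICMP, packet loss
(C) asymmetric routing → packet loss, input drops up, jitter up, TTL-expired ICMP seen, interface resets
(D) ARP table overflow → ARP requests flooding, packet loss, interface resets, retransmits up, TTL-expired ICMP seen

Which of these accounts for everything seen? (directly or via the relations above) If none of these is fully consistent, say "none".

none

For each candidate, compare predicted effects to what was observed:
(A) duplex mismatch — jitter up miss; TTL-expired ICMP seen miss; fragmentation needed ICMP miss; ARP requests flooding miss; input drops up miss; interface resets miss; packet loss miss; retransmits up match
(B) MTU black hole — jitter up miss; TTL-expired ICMP seen miss; fragmentation needed ICMP match; ARP requests flooding miss; input drops up miss; interface resets miss; packet loss match; retransmits up miss
(C) asymmetric routing — jitter up match; TTL-expired ICMP seen match; fragmentation needed ICMP miss; ARP requests flooding miss; input drops up match; interface resets match; packet loss match; retransmits up miss
(D) ARP table overflow — does not account for jitter up, fragmentation needed ICMP, input drops up
Every candidate fails on at least one observation.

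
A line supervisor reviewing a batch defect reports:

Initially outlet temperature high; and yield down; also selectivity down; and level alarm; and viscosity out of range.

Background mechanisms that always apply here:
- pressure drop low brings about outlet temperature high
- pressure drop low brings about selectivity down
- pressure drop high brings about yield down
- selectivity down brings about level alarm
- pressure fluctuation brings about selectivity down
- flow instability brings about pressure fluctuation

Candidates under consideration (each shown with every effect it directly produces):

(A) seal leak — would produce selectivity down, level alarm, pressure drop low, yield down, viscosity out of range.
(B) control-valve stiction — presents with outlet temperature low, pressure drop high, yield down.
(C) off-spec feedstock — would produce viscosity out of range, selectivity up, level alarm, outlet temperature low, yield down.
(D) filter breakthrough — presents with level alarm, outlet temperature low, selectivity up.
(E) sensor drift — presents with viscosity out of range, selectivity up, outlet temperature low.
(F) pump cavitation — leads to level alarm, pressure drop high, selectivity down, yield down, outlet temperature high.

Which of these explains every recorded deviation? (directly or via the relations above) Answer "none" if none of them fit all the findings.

For each candidate, compare predicted effects to what was observed:
(A) seal leak — outlet temperature high match (via pressure drop low → outlet temperature high); yield down match; selectivity down match; level alarm match; viscosity out of range match
(B) control-valve stiction — outlet temperature high miss; yield down match; selectivity down miss; level alarm miss; viscosity out of range miss
(C) off-spec feedstock — outlet temperature high miss; yield down match; selectivity down miss; level alarm match; viscosity out of range match
(D) filter breakthrough — outlet temperature high miss; yield down miss; selectivity down miss; level alarm match; viscosity out of range miss
(E) sensor drift — fails on outlet temperature high, yield down, selectivity down, level alarm (predicts outlet temperature low, not outlet temperature high; predicts selectivity up, not selectivity down)
(F) pump cavitation — does not account for viscosity out of range
Only (A) is consistent with every observation.

A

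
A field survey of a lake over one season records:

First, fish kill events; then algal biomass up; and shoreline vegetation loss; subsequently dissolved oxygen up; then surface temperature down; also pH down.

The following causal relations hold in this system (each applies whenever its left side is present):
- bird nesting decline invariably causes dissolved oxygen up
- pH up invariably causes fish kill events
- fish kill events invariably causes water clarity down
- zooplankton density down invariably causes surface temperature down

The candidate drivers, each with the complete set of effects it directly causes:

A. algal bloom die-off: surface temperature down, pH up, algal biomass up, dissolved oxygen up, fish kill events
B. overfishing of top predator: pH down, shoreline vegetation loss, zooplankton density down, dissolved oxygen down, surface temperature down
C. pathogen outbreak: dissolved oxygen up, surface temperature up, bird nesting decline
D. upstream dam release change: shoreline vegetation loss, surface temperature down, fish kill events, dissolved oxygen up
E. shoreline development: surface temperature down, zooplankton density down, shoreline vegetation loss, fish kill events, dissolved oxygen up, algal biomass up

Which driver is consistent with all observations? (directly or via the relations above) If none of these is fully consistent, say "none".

Testing each hypothesis:
(A) algal bloom die-off — fails on shoreline vegetation loss, pH down (predicts pH up, not pH down)
(B) overfishing of top predator — fails on fish kill events, algal biomass up, dissolved oxygen up (predicts dissolved oxygen down, not dissolved oxygen up)
(C) pathogen outbreak — fish kill events ✗; algal biomass up ✗; shoreline vegetation loss ✗; dissolved oxygen up ✓; surface temperature down ✗; pH down ✗
(D) upstream dam release change — fish kill events ✓; algal biomass up ✗; shoreline vegetation loss ✓; dissolved oxygen up ✓; surface temperature down ✓; pH down ✗
(E) shoreline development — does not account for pH down
None of the listed candidates fits everything.

none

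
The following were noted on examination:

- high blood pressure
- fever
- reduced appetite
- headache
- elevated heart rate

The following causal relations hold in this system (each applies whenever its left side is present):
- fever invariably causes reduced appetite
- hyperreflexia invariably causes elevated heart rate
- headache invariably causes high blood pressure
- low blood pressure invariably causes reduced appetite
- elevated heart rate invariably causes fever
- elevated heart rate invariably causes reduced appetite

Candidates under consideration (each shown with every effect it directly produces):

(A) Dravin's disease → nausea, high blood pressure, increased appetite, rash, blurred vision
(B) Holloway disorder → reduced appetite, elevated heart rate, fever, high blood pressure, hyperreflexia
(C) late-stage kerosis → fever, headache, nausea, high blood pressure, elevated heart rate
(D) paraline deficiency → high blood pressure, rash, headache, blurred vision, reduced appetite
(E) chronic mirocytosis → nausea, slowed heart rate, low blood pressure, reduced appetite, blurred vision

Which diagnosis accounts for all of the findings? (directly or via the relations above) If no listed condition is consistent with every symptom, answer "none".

Testing each hypothesis:
(A) Dravin's disease — fails on fever, reduced appetite, headache, elevated heart rate (predicts increased appetite, not reduced appetite)
(B) Holloway disorder — high blood pressure +; fever +; reduced appetite +; headache -; elevated heart rate +
(C) late-stage kerosis — high blood pressure +; fever +; reduced appetite + (via elevated heart rate → reduced appetite); headache +; elevated heart rate +
(D) paraline deficiency — does not account for fever, elevated heart rate
(E) chronic mirocytosis — high blood pressure -; fever -; reduced appetite +; headache -; elevated heart rate -
Only (C) is consistent with every observation.

C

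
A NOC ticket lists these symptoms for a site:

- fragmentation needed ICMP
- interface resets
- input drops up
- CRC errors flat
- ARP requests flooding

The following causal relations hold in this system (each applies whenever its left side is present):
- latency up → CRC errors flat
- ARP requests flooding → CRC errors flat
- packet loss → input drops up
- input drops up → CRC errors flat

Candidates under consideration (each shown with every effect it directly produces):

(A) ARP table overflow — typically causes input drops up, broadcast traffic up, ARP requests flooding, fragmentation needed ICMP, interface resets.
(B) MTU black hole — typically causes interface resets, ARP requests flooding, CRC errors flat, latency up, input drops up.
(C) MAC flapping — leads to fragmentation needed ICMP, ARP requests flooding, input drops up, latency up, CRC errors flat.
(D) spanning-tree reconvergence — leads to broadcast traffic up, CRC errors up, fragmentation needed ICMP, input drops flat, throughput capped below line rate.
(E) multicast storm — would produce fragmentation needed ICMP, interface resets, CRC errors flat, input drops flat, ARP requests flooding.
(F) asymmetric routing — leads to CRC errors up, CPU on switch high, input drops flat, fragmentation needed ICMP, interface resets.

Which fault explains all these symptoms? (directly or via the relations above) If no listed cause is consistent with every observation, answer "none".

A

Checking each candidate against the observations:
(A) ARP table overflow — accounts for every observation (CRC errors flat through input drops up → CRC errors flat)
(B) MTU black hole — does not account for fragmentation needed ICMP
(C) MAC flapping — fragmentation needed ICMP ✓; interface resets ✗; input drops up ✓; CRC errors flat ✓; ARP requests flooding ✓
(D) spanning-tree reconvergence — fails on interface resets, input drops up, CRC errors flat, ARP requests flooding (predicts input drops flat, not input drops up; predicts CRC errors up, not CRC errors flat)
(E) multicast storm — fails on input drops up (predicts input drops flat, not input drops up)
(F) asymmetric routing — fragmentation needed ICMP ✓; interface resets ✓; input drops up ✗; CRC errors flat ✗; ARP requests flooding ✗
(A) alone accounts for all the evidence.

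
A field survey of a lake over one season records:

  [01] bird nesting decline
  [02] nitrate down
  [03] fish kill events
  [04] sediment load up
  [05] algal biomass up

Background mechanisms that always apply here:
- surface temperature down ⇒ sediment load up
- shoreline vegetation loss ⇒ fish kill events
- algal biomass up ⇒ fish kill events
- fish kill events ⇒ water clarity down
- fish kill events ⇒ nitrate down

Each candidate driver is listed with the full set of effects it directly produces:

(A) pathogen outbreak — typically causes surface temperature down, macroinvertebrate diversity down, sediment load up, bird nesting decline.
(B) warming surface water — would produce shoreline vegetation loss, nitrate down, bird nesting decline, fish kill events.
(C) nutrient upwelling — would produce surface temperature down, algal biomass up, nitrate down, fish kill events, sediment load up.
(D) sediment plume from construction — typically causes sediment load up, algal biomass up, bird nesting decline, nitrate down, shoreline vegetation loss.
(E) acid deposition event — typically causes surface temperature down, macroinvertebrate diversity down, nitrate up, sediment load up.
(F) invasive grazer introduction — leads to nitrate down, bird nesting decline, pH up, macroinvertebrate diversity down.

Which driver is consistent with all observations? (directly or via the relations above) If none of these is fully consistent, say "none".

Checking each candidate against the observations:
(A) pathogen outbreak — bird nesting decline ✓; nitrate down ✗; fish kill events ✗; sediment load up ✓; algal biomass up ✗
(B) warming surface water — does not account for sediment load up, algal biomass up
(C) nutrient upwelling — does not account for bird nesting decline
(D) sediment plume from construction — bird nesting decline ✓; nitrate down ✓; fish kill events ✓ (via shoreline vegetation loss → fish kill events); sediment load up ✓; algal biomass up ✓
(E) acid deposition event — bird nesting decline ✗; nitrate down ✗; fish kill events ✗; sediment load up ✓; algal biomass up ✗
(F) invasive grazer introduction — bird nesting decline ✓; nitrate down ✓; fish kill events ✗; sediment load up ✗; algal biomass up ✗
(D) alone accounts for all the evidence.

D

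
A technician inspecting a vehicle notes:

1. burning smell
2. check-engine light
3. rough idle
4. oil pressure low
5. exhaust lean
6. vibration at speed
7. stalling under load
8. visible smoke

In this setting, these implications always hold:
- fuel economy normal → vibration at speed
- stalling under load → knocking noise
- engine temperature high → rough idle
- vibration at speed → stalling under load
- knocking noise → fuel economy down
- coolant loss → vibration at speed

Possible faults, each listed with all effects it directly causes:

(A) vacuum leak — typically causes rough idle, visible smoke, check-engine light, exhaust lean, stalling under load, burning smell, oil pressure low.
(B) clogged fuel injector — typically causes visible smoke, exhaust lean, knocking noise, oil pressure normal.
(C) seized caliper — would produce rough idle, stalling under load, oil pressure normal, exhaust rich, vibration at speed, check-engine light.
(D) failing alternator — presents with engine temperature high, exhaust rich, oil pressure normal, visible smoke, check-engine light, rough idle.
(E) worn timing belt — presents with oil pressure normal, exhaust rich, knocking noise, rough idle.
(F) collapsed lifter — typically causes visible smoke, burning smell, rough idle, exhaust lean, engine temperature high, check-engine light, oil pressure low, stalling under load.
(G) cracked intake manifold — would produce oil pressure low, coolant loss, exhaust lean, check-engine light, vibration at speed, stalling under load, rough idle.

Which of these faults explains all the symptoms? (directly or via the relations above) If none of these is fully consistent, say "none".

none

For each candidate, compare predicted effects to what was observed:
(A) vacuum leak — burning smell match; check-engine light match; rough idle match; oil pressure low match; exhaust lean match; vibration at speed miss; stalling under load match; visible smoke match
(B) clogged fuel injector — burning smell miss; check-engine light miss; rough idle miss; oil pressure low miss; exhaust lean match; vibration at speed miss; stalling under load miss; visible smoke match
(C) seized caliper — burning smell miss; check-engine light match; rough idle match; oil pressure low miss; exhaust lean miss; vibration at speed match; stalling under load match; visible smoke miss
(D) failing alternator — burning smell miss; check-engine light match; rough idle match; oil pressure low miss; exhaust lean miss; vibration at speed miss; stalling under load miss; visible smoke match
(E) worn timing belt — fails on burning smell, check-engine light, oil pressure low, exhaust lean, vibration at speed, stalling under load, visible smoke (predicts oil pressure normal, not oil pressure low; predicts exhaust rich, not exhaust lean)
(F) collapsed lifter — burning smell match; check-engine light match; rough idle match; oil pressure low match; exhaust lean match; vibration at speed miss; stalling under load match; visible smoke match
(G) cracked intake manifold — burning smell miss; check-engine light match; rough idle match; oil pressure low match; exhaust lean match; vibration at speed match; stalling under load match; visible smoke miss
Every candidate fails on at least one observation.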